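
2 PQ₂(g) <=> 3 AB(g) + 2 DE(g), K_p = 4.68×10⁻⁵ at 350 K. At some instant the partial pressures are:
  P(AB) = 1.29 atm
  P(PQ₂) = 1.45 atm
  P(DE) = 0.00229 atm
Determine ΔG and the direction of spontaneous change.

ΔG = -6.31 kJ/mol; the forward reaction is spontaneous

Q_p = P(AB)³·P(DE)² / P(PQ₂)² = (1.29)³·(0.00229)² / (1.45)² = 5.35×10⁻⁶
ΔG = RT ln(Q_p/K_p) = (8.314 J mol⁻¹ K⁻¹)(350 K) × ln(5.35×10⁻⁶/4.68×10⁻⁵)
   = (2.910 kJ/mol)(-2.169) = -6.31 kJ/mol
ΔG < 0, so the forward reaction is spontaneous (proceeds forward).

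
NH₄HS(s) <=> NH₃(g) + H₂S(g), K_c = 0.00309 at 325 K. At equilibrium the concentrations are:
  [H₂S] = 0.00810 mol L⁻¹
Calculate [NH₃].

[NH₃] = 0.381 mol L⁻¹

(NH₄HS is a pure solid — omitted from K_c.)
At equilibrium, K_c = [NH₃]·[H₂S] = 0.00309.
([NH₃])·(0.00810) = 0.00309
[NH₃] = 0.381 mol L⁻¹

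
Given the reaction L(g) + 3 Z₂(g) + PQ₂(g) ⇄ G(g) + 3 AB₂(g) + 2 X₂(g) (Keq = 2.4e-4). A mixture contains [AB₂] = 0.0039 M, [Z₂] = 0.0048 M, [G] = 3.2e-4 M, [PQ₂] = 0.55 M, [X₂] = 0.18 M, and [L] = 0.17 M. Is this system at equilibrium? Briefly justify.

Q = [G]·[AB₂]³·[X₂]² / ([L]·[Z₂]³·[PQ₂]) = (3.2e-4)·(0.0039)³·(0.18)² / ((0.17)·(0.0048)³·(0.55)) = 5.9e-5
Q = 5.9e-5 < Keq = 2.4e-4: net forward reaction.

no; Q < K, reaction proceeds forward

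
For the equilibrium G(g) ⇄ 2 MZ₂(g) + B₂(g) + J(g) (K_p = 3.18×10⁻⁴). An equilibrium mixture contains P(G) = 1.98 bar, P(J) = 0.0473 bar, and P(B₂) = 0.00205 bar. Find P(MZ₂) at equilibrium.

At equilibrium, K_p = P(MZ₂)²·P(B₂)·P(J) / P(G) = 3.18×10⁻⁴.
(P(MZ₂))²·(0.00205)·(0.0473) / (1.98) = 3.18×10⁻⁴
P(MZ₂)² = 6.49 ⇒ P(MZ₂) = 2.55 bar

P(MZ₂) = 2.55 bar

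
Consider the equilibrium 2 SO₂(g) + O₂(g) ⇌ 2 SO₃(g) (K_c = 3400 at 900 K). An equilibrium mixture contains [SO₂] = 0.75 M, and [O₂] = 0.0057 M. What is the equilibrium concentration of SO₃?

[SO₃] = 3.3 M

At equilibrium, K_c = [SO₃]² / ([SO₂]²·[O₂]) = 3400.
([SO₃])² / ((0.75)²·(0.0057)) = 3400
[SO₃]² = 10.9 ⇒ [SO₃] = 3.3 M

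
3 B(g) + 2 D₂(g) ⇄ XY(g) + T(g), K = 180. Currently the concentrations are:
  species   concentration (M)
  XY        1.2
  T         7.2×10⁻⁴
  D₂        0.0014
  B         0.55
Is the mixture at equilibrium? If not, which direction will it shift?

no; Q > K, reaction proceeds in reverse

Q = [XY]·[T] / ([B]³·[D₂]²) = (1.2)·(7.2×10⁻⁴) / ((0.55)³·(0.0014)²) = 2600
Q = 2600 > K = 180: net reverse reaction.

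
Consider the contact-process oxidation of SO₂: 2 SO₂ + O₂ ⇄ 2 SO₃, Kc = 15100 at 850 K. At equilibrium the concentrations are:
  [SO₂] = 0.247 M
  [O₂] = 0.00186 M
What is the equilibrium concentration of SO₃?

At equilibrium, Kc = [SO₃]² / ([SO₂]²·[O₂]) = 15100.
([SO₃])² / ((0.247)²·(0.00186)) = 15100
[SO₃]² = 1.71 ⇒ [SO₃] = 1.31 M

[SO₃] = 1.31 M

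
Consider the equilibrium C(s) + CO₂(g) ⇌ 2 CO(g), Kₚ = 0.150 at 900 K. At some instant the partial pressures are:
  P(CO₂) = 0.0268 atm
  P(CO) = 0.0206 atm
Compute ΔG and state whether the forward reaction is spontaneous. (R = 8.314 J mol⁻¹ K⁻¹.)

(C is a pure solid — omitted from Qₚ.)
Qₚ = P(CO)² / P(CO₂) = (0.0206)² / (0.0268) = 0.0158
ΔG = RT ln(Qₚ/Kₚ) = (8.314 J mol⁻¹ K⁻¹)(900 K) × ln(0.0158/0.150)
   = (7.483 kJ/mol)(-2.251) = -16.8 kJ/mol
ΔG < 0, so the forward reaction is spontaneous (proceeds forward).

ΔG = -16.8 kJ/mol; the forward reaction is spontaneous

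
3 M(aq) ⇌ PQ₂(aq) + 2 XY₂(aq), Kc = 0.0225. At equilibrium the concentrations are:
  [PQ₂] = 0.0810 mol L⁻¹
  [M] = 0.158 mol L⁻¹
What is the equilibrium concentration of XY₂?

At equilibrium, Kc = [PQ₂]·[XY₂]² / [M]³ = 0.0225.
(0.0810)·([XY₂])² / (0.158)³ = 0.0225
[XY₂]² = 0.00110 ⇒ [XY₂] = 0.0331 mol L⁻¹

[XY₂] = 0.0331 mol L⁻¹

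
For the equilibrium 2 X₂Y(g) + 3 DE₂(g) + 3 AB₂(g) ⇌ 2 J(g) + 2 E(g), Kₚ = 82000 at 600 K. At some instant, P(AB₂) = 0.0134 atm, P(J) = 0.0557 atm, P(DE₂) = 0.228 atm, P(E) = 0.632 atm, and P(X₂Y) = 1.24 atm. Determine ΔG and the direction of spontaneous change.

Qₚ = P(J)²·P(E)² / (P(X₂Y)²·P(DE₂)³·P(AB₂)³) = (0.0557)²·(0.632)² / ((1.24)²·(0.228)³·(0.0134)³) = 28300
ΔG = RT ln(Qₚ/Kₚ) = (8.314 J mol⁻¹ K⁻¹)(600 K) × ln(28300/82000)
   = (4.988 kJ/mol)(-1.064) = -5.31 kJ/mol
ΔG < 0, so the forward reaction is spontaneous (proceeds forward).

ΔG = -5.31 kJ/mol; the forward reaction is spontaneous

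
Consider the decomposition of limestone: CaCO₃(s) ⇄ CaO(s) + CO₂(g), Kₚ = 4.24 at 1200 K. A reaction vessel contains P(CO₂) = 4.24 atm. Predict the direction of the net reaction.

(CaCO₃, CaO are pure solids — omitted from Qₚ.)
Qₚ = P(CO₂) = 4.24
Qₚ = 4.24 = Kₚ, so the system is already at equilibrium.

at equilibrium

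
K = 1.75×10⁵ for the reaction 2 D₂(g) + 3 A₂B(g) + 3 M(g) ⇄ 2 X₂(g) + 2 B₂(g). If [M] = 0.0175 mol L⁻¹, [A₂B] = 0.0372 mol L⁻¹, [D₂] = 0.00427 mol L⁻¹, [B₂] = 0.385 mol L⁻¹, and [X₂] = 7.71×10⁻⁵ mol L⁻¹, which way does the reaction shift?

neither direction; the system is at equilibrium

Q = [X₂]²·[B₂]² / ([D₂]²·[A₂B]³·[M]³) = (7.71×10⁻⁵)²·(0.385)² / ((0.00427)²·(0.0372)³·(0.0175)³) = 1.75×10⁵
Q = 1.75×10⁵ = K, so the system is already at equilibrium.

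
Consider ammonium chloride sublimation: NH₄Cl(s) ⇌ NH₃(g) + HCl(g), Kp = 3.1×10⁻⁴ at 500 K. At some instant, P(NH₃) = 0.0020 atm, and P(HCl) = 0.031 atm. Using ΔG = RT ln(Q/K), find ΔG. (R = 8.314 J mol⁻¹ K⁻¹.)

(NH₄Cl is a pure solid — omitted from Qp.)
Qp = P(NH₃)·P(HCl) = (0.0020)·(0.031) = 6.20×10⁻⁵
ΔG = RT ln(Qp/Kp) = (8.314 J mol⁻¹ K⁻¹)(500 K) × ln(6.20×10⁻⁵/3.1×10⁻⁴)
   = (4.157 kJ/mol)(-1.609) = -6.69 kJ/mol
ΔG < 0, so the forward reaction is spontaneous (proceeds forward).

ΔG = -6.69 kJ/mol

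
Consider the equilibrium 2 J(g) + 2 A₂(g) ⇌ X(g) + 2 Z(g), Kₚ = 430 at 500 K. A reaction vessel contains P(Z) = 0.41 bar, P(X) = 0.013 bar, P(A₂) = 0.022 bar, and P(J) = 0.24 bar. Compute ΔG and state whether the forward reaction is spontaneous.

Qₚ = P(X)·P(Z)² / (P(J)²·P(A₂)²) = (0.013)·(0.41)² / ((0.24)²·(0.022)²) = 78.4
ΔG = RT ln(Qₚ/Kₚ) = (8.314 J mol⁻¹ K⁻¹)(500 K) × ln(78.4/430)
   = (4.157 kJ/mol)(-1.702) = -7.08 kJ/mol
ΔG < 0, so the forward reaction is spontaneous (proceeds forward).

ΔG = -7.08 kJ/mol; the forward reaction is spontaneous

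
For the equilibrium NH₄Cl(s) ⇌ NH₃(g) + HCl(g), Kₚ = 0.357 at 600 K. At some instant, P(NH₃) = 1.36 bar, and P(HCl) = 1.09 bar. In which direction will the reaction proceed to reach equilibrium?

(NH₄Cl is a pure solid — omitted from Qₚ.)
Qₚ = P(NH₃)·P(HCl) = (1.36)·(1.09) = 1.48
Qₚ = 1.48 > Kₚ = 0.357, so the reverse reaction proceeds.

in the reverse direction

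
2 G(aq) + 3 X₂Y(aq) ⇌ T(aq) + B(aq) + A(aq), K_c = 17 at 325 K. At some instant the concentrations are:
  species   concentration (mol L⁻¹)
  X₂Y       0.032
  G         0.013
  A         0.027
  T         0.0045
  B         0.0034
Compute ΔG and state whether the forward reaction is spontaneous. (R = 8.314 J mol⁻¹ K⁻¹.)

ΔG = 4.00 kJ/mol; the forward reaction is non-spontaneous

Q_c = [T]·[B]·[A] / ([G]²·[X₂Y]³) = (0.0045)·(0.0034)·(0.027) / ((0.013)²·(0.032)³) = 74.6
ΔG = RT ln(Q_c/K_c) = (8.314 J mol⁻¹ K⁻¹)(325 K) × ln(74.6/17)
   = (2.702 kJ/mol)(1.479) = 4.00 kJ/mol
ΔG > 0, so the forward reaction is non-spontaneous (proceeds in reverse).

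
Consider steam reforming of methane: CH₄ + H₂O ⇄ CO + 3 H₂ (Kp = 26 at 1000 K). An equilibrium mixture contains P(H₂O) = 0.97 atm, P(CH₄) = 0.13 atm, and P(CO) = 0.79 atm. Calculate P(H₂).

At equilibrium, Kp = P(CO)·P(H₂)³ / (P(CH₄)·P(H₂O)) = 26.
(0.79)·(P(H₂))³ / ((0.13)·(0.97)) = 26
P(H₂)³ = 4.15 ⇒ P(H₂) = 1.6 atm

P(H₂) = 1.6 atm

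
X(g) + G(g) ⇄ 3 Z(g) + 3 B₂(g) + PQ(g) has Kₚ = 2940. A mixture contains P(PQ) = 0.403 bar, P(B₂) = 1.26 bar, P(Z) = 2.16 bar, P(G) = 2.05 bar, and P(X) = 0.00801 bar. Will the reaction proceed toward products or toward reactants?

Qₚ = P(Z)³·P(B₂)³·P(PQ) / (P(X)·P(G)) = (2.16)³·(1.26)³·(0.403) / ((0.00801)·(2.05)) = 495
Qₚ = 495 < Kₚ = 2940, so the forward reaction proceeds.

forward (toward products)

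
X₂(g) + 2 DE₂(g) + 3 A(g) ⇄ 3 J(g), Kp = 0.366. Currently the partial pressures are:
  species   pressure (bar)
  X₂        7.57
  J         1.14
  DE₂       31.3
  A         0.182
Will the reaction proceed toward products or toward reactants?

forward (toward products)

Qp = P(J)³ / (P(X₂)·P(DE₂)²·P(A)³) = (1.14)³ / ((7.57)·(31.3)²·(0.182)³) = 0.0331
Qp = 0.0331 < Kp = 0.366, so the forward reaction proceeds.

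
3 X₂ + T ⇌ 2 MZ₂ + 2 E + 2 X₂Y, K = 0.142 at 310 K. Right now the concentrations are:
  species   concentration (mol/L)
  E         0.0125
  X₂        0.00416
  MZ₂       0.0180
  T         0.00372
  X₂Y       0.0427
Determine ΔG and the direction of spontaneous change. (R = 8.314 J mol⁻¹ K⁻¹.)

ΔG = 2.29 kJ/mol; the forward reaction is non-spontaneous

Q = [MZ₂]²·[E]²·[X₂Y]² / ([X₂]³·[T]) = (0.0180)²·(0.0125)²·(0.0427)² / ((0.00416)³·(0.00372)) = 0.345
ΔG = RT ln(Q/K) = (8.314 J mol⁻¹ K⁻¹)(310 K) × ln(0.345/0.142)
   = (2.577 kJ/mol)(0.8877) = 2.29 kJ/mol
ΔG > 0, so the forward reaction is non-spontaneous (proceeds in reverse).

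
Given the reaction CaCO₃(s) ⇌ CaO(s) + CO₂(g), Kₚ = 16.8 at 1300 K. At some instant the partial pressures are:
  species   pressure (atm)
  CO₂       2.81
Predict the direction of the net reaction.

(CaCO₃, CaO are pure solids — omitted from Qₚ.)
Qₚ = P(CO₂) = 2.81
Qₚ = 2.81 < Kₚ = 16.8, so the forward reaction proceeds.

to the right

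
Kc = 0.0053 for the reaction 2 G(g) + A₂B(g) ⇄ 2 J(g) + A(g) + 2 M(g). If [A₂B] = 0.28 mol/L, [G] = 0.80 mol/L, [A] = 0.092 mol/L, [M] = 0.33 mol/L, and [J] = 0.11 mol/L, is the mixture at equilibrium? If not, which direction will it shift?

Qc = [J]²·[A]·[M]² / ([G]²·[A₂B]) = (0.11)²·(0.092)·(0.33)² / ((0.80)²·(0.28)) = 6.8×10⁻⁴
Qc = 6.8×10⁻⁴ < Kc = 0.0053: net forward reaction.

no; Q < K, reaction proceeds forward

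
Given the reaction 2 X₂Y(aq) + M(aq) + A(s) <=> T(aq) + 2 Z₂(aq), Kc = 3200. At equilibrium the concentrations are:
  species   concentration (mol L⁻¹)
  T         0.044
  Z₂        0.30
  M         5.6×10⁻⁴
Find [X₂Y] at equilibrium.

(A is a pure solid — omitted from Kc.)
At equilibrium, Kc = [T]·[Z₂]² / ([X₂Y]²·[M]) = 3200.
(0.044)·(0.30)² / (([X₂Y])²·(5.6×10⁻⁴)) = 3200
[X₂Y]² = 0.00221 ⇒ [X₂Y] = 0.047 mol L⁻¹

[X₂Y] = 0.047 mol L⁻¹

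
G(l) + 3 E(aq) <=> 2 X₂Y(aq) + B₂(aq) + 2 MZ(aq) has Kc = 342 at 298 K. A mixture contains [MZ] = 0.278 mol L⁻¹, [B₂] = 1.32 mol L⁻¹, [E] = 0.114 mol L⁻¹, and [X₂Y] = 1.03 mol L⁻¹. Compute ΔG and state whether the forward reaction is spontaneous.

(G is a pure liquid — omitted from Qc.)
Qc = [X₂Y]²·[B₂]·[MZ]² / [E]³ = (1.03)²·(1.32)·(0.278)² / (0.114)³ = 73.1
ΔG = RT ln(Qc/Kc) = (8.314 J mol⁻¹ K⁻¹)(298 K) × ln(73.1/342)
   = (2.478 kJ/mol)(-1.543) = -3.82 kJ/mol
ΔG < 0, so the forward reaction is spontaneous (proceeds forward).

ΔG = -3.82 kJ/mol; the forward reaction is spontaneous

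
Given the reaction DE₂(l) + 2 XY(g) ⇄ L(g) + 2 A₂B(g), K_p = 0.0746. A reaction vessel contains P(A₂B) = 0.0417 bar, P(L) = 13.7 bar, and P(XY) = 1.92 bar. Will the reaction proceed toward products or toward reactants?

(DE₂ is a pure liquid — omitted from Q_p.)
Q_p = P(L)·P(A₂B)² / P(XY)² = (13.7)·(0.0417)² / (1.92)² = 0.00646
Q_p = 0.00646 < K_p = 0.0746, so the forward reaction proceeds.

to the right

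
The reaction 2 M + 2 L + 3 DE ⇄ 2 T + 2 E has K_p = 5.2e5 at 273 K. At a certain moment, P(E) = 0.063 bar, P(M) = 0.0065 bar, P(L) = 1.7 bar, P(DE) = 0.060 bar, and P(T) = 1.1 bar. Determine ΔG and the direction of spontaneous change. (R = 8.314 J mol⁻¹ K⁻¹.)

ΔG = -2.38 kJ/mol; the forward reaction is spontaneous

Q_p = P(T)²·P(E)² / (P(M)²·P(L)²·P(DE)³) = (1.1)²·(0.063)² / ((0.0065)²·(1.7)²·(0.060)³) = 1.82e5
ΔG = RT ln(Q_p/K_p) = (8.314 J mol⁻¹ K⁻¹)(273 K) × ln(1.82e5/5.2e5)
   = (2.270 kJ/mol)(-1.050) = -2.38 kJ/mol
ΔG < 0, so the forward reaction is spontaneous (proceeds forward).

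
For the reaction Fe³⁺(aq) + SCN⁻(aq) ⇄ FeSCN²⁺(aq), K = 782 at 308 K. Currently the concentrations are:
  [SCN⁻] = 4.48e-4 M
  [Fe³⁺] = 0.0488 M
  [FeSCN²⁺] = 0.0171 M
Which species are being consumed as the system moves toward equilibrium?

none (at equilibrium)

Q = [FeSCN²⁺] / ([Fe³⁺]·[SCN⁻]) = (0.0171) / ((0.0488)·(4.48e-4)) = 782
Q = 782 = K; the system is at equilibrium.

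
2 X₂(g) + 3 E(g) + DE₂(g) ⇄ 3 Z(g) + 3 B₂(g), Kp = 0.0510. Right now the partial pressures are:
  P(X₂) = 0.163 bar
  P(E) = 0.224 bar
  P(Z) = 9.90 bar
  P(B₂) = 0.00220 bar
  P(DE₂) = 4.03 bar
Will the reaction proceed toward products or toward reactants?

in the forward direction

Qp = P(Z)³·P(B₂)³ / (P(X₂)²·P(E)³·P(DE₂)) = (9.90)³·(0.00220)³ / ((0.163)²·(0.224)³·(4.03)) = 0.00859
Qp = 0.00859 < Kp = 0.0510, so the forward reaction proceeds.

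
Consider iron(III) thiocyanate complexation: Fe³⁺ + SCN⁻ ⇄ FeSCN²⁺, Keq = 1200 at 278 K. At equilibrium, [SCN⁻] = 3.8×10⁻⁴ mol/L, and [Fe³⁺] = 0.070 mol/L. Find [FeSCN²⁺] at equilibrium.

At equilibrium, Keq = [FeSCN²⁺] / ([Fe³⁺]·[SCN⁻]) = 1200.
([FeSCN²⁺]) / ((0.070)·(3.8×10⁻⁴)) = 1200
[FeSCN²⁺] = 0.0319 = 0.032 mol/L

[FeSCN²⁺] = 0.032 mol/L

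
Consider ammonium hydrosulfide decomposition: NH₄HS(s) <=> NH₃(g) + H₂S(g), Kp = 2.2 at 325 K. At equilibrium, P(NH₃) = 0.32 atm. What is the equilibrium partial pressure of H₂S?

(NH₄HS is a pure solid — omitted from Kp.)
At equilibrium, Kp = P(NH₃)·P(H₂S) = 2.2.
(0.32)·(P(H₂S)) = 2.2
P(H₂S) = 6.87 = 6.9 atm

P(H₂S) = 6.9 atm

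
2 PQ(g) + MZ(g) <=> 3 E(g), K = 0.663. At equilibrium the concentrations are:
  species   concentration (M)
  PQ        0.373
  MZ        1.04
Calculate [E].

At equilibrium, K = [E]³ / ([PQ]²·[MZ]) = 0.663.
([E])³ / ((0.373)²·(1.04)) = 0.663
[E]³ = 0.0959 ⇒ [E] = 0.458 M

[E] = 0.458 M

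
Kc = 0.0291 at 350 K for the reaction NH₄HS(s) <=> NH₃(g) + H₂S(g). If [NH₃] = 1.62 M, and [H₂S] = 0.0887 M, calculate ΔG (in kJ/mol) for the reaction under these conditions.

(NH₄HS is a pure solid — omitted from Qc.)
Qc = [NH₃]·[H₂S] = (1.62)·(0.0887) = 0.144
ΔG = RT ln(Qc/Kc) = (8.314 J mol⁻¹ K⁻¹)(350 K) × ln(0.144/0.0291)
   = (2.910 kJ/mol)(1.599) = 4.65 kJ/mol
ΔG > 0, so the forward reaction is non-spontaneous (proceeds in reverse).

ΔG = 4.65 kJ/mol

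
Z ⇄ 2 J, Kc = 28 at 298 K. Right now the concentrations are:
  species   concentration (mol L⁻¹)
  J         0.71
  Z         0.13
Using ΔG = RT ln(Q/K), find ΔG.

Qc = [J]² / [Z] = (0.71)² / (0.13) = 3.88
ΔG = RT ln(Qc/Kc) = (8.314 J mol⁻¹ K⁻¹)(298 K) × ln(3.88/28)
   = (2.478 kJ/mol)(-1.976) = -4.90 kJ/mol
ΔG < 0, so the forward reaction is spontaneous (proceeds forward).

ΔG = -4.90 kJ/mol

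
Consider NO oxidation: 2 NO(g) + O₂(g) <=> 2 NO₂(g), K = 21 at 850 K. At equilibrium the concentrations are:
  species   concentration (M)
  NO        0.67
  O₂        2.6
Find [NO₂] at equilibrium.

At equilibrium, K = [NO₂]² / ([NO]²·[O₂]) = 21.
([NO₂])² / ((0.67)²·(2.6)) = 21
[NO₂]² = 24.5 ⇒ [NO₂] = 5.0 M

[NO₂] = 5.0 M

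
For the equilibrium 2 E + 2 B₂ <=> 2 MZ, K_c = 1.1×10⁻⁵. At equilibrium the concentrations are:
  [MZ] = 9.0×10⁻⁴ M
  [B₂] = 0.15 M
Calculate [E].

At equilibrium, K_c = [MZ]² / ([E]²·[B₂]²) = 1.1×10⁻⁵.
(9.0×10⁻⁴)² / (([E])²·(0.15)²) = 1.1×10⁻⁵
[E]² = 3.27 ⇒ [E] = 1.8 M

[E] = 1.8 M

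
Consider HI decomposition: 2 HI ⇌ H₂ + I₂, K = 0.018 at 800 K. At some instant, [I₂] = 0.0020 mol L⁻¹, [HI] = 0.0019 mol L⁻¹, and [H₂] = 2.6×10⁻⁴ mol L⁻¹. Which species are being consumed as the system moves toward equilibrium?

Q = [H₂]·[I₂] / [HI]² = (2.6×10⁻⁴)·(0.0020) / (0.0019)² = 0.14
Q = 0.14 > K = 0.018: net reverse reaction.

H₂, I₂ (products)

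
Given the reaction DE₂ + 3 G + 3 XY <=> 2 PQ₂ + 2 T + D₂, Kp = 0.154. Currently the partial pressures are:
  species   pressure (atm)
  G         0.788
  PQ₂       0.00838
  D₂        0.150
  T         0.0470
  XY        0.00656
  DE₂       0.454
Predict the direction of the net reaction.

to the left

Qp = P(PQ₂)²·P(T)²·P(D₂) / (P(DE₂)·P(G)³·P(XY)³) = (0.00838)²·(0.0470)²·(0.150) / ((0.454)·(0.788)³·(0.00656)³) = 0.371
Qp = 0.371 > Kp = 0.154, so the reverse reaction proceeds.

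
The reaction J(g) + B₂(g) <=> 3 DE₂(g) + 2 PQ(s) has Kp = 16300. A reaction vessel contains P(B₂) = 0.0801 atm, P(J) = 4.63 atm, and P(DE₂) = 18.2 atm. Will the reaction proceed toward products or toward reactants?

(PQ is a pure solid — omitted from Qp.)
Qp = P(DE₂)³ / (P(J)·P(B₂)) = (18.2)³ / ((4.63)·(0.0801)) = 16300
Qp = 16300 = Kp, so the system is already at equilibrium.

at equilibrium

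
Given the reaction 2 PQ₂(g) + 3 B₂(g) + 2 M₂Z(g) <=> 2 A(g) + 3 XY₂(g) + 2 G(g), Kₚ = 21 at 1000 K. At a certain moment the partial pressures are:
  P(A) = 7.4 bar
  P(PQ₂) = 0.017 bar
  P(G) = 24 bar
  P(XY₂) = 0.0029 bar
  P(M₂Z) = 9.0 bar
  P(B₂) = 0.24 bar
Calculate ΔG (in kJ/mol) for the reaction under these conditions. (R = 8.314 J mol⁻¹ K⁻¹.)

ΔG = -18.1 kJ/mol

Qₚ = P(A)²·P(XY₂)³·P(G)² / (P(PQ₂)²·P(B₂)³·P(M₂Z)²) = (7.4)²·(0.0029)³·(24)² / ((0.017)²·(0.24)³·(9.0)²) = 2.38
ΔG = RT ln(Qₚ/Kₚ) = (8.314 J mol⁻¹ K⁻¹)(1000 K) × ln(2.38/21)
   = (8.314 kJ/mol)(-2.177) = -18.1 kJ/mol
ΔG < 0, so the forward reaction is spontaneous (proceeds forward).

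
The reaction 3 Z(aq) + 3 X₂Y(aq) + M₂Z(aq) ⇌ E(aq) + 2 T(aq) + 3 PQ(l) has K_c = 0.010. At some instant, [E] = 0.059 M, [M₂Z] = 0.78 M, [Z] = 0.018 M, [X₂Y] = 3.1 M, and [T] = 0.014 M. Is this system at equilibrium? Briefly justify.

(PQ is a pure liquid — omitted from Q_c.)
Q_c = [E]·[T]² / ([Z]³·[X₂Y]³·[M₂Z]) = (0.059)·(0.014)² / ((0.018)³·(3.1)³·(0.78)) = 0.085
Q_c = 0.085 > K_c = 0.010: net reverse reaction.

no; Q > K, reaction proceeds in reverse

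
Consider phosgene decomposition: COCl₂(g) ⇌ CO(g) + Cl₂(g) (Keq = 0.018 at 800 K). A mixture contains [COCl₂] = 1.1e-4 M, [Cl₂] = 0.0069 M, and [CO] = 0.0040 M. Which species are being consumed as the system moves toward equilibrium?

CO, Cl₂ (products)

Q = [CO]·[Cl₂] / [COCl₂] = (0.0040)·(0.0069) / (1.1e-4) = 0.25
Q = 0.25 > Keq = 0.018: net reverse reaction.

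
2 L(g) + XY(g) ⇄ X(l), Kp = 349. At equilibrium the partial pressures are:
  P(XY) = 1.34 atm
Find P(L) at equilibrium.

P(L) = 0.0462 atm

(X is a pure liquid — omitted from Kp.)
At equilibrium, Kp = 1 / (P(L)²·P(XY)) = 349.
1 / ((P(L))²·(1.34)) = 349
P(L)² = 0.00214 ⇒ P(L) = 0.0462 atm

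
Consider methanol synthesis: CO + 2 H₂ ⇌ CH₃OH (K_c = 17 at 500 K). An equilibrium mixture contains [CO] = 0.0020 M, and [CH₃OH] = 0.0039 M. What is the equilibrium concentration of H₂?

[H₂] = 0.34 M

At equilibrium, K_c = [CH₃OH] / ([CO]·[H₂]²) = 17.
(0.0039) / ((0.0020)·([H₂])²) = 17
[H₂]² = 0.115 ⇒ [H₂] = 0.34 M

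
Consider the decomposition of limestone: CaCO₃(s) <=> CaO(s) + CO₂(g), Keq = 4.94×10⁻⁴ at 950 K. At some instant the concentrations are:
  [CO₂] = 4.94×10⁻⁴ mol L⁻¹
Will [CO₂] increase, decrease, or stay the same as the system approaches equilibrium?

stay the same

(CaCO₃, CaO are pure solids — omitted from Q.)
Q = [CO₂] = 4.94×10⁻⁴
Q = 4.94×10⁻⁴ = Keq; the system is at equilibrium.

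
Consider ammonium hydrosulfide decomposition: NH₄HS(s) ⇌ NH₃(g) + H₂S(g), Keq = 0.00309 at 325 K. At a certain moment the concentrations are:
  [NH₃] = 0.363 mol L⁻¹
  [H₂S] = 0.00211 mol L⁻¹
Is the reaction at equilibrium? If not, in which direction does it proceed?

in the forward direction

(NH₄HS is a pure solid — omitted from Q.)
Q = [NH₃]·[H₂S] = (0.363)·(0.00211) = 7.66e-4
Q = 7.66e-4 < Keq = 0.00309, so the forward reaction proceeds.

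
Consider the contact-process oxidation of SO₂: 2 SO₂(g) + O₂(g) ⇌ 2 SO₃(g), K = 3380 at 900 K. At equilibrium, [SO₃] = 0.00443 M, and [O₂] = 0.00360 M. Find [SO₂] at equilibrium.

[SO₂] = 0.00127 M

At equilibrium, K = [SO₃]² / ([SO₂]²·[O₂]) = 3380.
(0.00443)² / (([SO₂])²·(0.00360)) = 3380
[SO₂]² = 1.61e-6 ⇒ [SO₂] = 0.00127 M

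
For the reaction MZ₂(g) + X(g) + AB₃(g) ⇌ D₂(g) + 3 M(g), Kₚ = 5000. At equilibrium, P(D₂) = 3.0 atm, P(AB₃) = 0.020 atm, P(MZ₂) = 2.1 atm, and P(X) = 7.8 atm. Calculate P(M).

At equilibrium, Kₚ = P(D₂)·P(M)³ / (P(MZ₂)·P(X)·P(AB₃)) = 5000.
(3.0)·(P(M))³ / ((2.1)·(7.8)·(0.020)) = 5000
P(M)³ = 546 ⇒ P(M) = 8.2 atm

P(M) = 8.2 atm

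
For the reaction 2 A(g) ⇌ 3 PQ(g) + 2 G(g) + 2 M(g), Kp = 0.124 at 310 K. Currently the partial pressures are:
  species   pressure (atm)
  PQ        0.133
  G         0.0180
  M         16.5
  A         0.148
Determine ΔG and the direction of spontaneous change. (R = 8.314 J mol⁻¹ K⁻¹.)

Qp = P(PQ)³·P(G)²·P(M)² / P(A)² = (0.133)³·(0.0180)²·(16.5)² / (0.148)² = 0.00947
ΔG = RT ln(Qp/Kp) = (8.314 J mol⁻¹ K⁻¹)(310 K) × ln(0.00947/0.124)
   = (2.577 kJ/mol)(-2.572) = -6.63 kJ/mol
ΔG < 0, so the forward reaction is spontaneous (proceeds forward).

ΔG = -6.63 kJ/mol; the forward reaction is spontaneous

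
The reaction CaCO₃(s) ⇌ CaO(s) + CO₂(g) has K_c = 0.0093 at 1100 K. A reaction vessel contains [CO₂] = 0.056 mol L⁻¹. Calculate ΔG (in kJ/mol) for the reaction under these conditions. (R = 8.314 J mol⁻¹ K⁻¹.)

ΔG = 16.4 kJ/mol

(CaCO₃, CaO are pure solids — omitted from Q_c.)
Q_c = [CO₂] = 0.0560
ΔG = RT ln(Q_c/K_c) = (8.314 J mol⁻¹ K⁻¹)(1100 K) × ln(0.0560/0.0093)
   = (9.145 kJ/mol)(1.795) = 16.4 kJ/mol
ΔG > 0, so the forward reaction is non-spontaneous (proceeds in reverse).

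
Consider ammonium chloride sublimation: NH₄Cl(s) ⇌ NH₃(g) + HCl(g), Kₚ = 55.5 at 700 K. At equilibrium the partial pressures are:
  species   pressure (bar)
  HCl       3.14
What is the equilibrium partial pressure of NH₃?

(NH₄Cl is a pure solid — omitted from Kₚ.)
At equilibrium, Kₚ = P(NH₃)·P(HCl) = 55.5.
(P(NH₃))·(3.14) = 55.5
P(NH₃) = 17.7 bar

P(NH₃) = 17.7 bar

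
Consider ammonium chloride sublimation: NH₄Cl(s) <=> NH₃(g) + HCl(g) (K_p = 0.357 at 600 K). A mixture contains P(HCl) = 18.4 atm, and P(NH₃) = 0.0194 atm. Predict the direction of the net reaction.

(NH₄Cl is a pure solid — omitted from Q_p.)
Q_p = P(NH₃)·P(HCl) = (0.0194)·(18.4) = 0.357
Q_p = 0.357 = K_p, so the system is already at equilibrium.

no net change (already at equilibrium)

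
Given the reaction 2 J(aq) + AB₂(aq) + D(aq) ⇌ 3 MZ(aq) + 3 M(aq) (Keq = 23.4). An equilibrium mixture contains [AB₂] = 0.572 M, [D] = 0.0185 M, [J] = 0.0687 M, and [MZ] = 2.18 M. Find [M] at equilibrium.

At equilibrium, Keq = [MZ]³·[M]³ / ([J]²·[AB₂]·[D]) = 23.4.
(2.18)³·([M])³ / ((0.0687)²·(0.572)·(0.0185)) = 23.4
[M]³ = 1.13×10⁻⁴ ⇒ [M] = 0.0483 M

[M] = 0.0483 M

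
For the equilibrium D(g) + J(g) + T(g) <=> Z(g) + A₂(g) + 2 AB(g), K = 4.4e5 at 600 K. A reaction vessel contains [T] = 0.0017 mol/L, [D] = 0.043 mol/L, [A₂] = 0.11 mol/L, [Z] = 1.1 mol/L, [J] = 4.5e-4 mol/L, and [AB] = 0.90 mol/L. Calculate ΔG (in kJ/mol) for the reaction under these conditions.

ΔG = 9.54 kJ/mol

Q = [Z]·[A₂]·[AB]² / ([D]·[J]·[T]) = (1.1)·(0.11)·(0.90)² / ((0.043)·(4.5e-4)·(0.0017)) = 2.98e6
ΔG = RT ln(Q/K) = (8.314 J mol⁻¹ K⁻¹)(600 K) × ln(2.98e6/4.4e5)
   = (4.988 kJ/mol)(1.913) = 9.54 kJ/mol
ΔG > 0, so the forward reaction is non-spontaneous (proceeds in reverse).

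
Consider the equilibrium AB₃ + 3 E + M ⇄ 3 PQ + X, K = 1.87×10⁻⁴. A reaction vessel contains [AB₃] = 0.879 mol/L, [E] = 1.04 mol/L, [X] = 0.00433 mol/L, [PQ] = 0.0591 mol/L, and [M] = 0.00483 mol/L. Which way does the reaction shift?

Q = [PQ]³·[X] / ([AB₃]·[E]³·[M]) = (0.0591)³·(0.00433) / ((0.879)·(1.04)³·(0.00483)) = 1.87×10⁻⁴
Q = 1.87×10⁻⁴ = K, so the system is already at equilibrium.

neither direction; the system is at equilibrium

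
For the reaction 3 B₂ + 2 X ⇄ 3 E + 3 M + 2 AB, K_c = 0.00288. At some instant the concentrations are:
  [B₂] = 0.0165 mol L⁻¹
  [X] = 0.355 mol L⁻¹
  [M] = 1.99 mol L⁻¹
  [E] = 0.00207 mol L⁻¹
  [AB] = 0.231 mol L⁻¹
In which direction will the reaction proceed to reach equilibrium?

Q_c = [E]³·[M]³·[AB]² / ([B₂]³·[X]²) = (0.00207)³·(1.99)³·(0.231)² / ((0.0165)³·(0.355)²) = 0.00659
Q_c = 0.00659 > K_c = 0.00288, so the reverse reaction proceeds.

in the reverse direction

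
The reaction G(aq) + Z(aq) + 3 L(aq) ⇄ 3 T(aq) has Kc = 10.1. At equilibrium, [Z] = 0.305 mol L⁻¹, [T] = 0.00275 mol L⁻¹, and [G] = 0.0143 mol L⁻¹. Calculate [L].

At equilibrium, Kc = [T]³ / ([G]·[Z]·[L]³) = 10.1.
(0.00275)³ / ((0.0143)·(0.305)·([L])³) = 10.1
[L]³ = 4.72e-7 ⇒ [L] = 0.00779 mol L⁻¹

[L] = 0.00779 mol L⁻¹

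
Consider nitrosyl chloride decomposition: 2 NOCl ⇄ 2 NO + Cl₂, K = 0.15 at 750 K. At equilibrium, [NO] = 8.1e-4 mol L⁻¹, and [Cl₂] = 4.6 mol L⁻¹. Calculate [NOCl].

At equilibrium, K = [NO]²·[Cl₂] / [NOCl]² = 0.15.
(8.1e-4)²·(4.6) / ([NOCl])² = 0.15
[NOCl]² = 2.01e-5 ⇒ [NOCl] = 0.0045 mol L⁻¹

[NOCl] = 0.0045 mol L⁻¹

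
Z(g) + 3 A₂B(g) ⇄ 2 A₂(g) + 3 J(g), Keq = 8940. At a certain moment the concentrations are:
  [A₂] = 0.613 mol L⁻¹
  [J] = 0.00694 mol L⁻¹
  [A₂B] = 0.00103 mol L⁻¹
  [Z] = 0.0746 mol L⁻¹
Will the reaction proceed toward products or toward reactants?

Q = [A₂]²·[J]³ / ([Z]·[A₂B]³) = (0.613)²·(0.00694)³ / ((0.0746)·(0.00103)³) = 1540
Q = 1540 < Keq = 8940, so the forward reaction proceeds.

toward products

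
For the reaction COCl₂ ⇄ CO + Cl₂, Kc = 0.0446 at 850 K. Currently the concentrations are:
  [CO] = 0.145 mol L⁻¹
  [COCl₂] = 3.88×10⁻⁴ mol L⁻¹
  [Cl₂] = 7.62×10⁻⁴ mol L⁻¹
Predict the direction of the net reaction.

Qc = [CO]·[Cl₂] / [COCl₂] = (0.145)·(7.62×10⁻⁴) / (3.88×10⁻⁴) = 0.285
Qc = 0.285 > Kc = 0.0446, so the reverse reaction proceeds.

to the left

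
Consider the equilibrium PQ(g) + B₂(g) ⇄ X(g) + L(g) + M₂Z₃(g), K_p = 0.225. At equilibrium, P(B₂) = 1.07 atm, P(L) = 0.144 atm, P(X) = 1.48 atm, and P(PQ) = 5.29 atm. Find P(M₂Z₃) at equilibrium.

At equilibrium, K_p = P(X)·P(L)·P(M₂Z₃) / (P(PQ)·P(B₂)) = 0.225.
(1.48)·(0.144)·(P(M₂Z₃)) / ((5.29)·(1.07)) = 0.225
P(M₂Z₃) = 5.98 atm

P(M₂Z₃) = 5.98 atm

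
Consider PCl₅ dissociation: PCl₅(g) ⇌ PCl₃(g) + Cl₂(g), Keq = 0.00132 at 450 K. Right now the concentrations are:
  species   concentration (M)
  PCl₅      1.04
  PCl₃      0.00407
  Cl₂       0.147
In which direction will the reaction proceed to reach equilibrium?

Q = [PCl₃]·[Cl₂] / [PCl₅] = (0.00407)·(0.147) / (1.04) = 5.75×10⁻⁴
Q = 5.75×10⁻⁴ < Keq = 0.00132, so the forward reaction proceeds.

to the right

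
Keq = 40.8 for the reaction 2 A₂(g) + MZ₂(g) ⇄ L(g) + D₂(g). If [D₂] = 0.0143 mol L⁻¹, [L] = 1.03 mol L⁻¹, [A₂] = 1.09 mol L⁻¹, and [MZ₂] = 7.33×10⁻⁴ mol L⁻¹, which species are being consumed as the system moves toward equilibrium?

A₂, MZ₂ (reactants)

Q = [L]·[D₂] / ([A₂]²·[MZ₂]) = (1.03)·(0.0143) / ((1.09)²·(7.33×10⁻⁴)) = 16.9
Q = 16.9 < Keq = 40.8: net forward reaction.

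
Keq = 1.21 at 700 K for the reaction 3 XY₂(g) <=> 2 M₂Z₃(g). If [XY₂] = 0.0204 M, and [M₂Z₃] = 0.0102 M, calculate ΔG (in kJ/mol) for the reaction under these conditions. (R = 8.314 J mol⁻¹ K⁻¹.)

Q = [M₂Z₃]² / [XY₂]³ = (0.0102)² / (0.0204)³ = 12.3
ΔG = RT ln(Q/Keq) = (8.314 J mol⁻¹ K⁻¹)(700 K) × ln(12.3/1.21)
   = (5.820 kJ/mol)(2.319) = 13.5 kJ/mol
ΔG > 0, so the forward reaction is non-spontaneous (proceeds in reverse).

ΔG = 13.5 kJ/mol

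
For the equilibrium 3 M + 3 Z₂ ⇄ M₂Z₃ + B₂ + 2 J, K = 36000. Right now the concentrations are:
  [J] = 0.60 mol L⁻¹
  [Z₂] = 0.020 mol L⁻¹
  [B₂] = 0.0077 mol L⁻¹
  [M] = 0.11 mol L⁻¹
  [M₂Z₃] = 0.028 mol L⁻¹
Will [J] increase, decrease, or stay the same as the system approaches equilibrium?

increase

Q = [M₂Z₃]·[B₂]·[J]² / ([M]³·[Z₂]³) = (0.028)·(0.0077)·(0.60)² / ((0.11)³·(0.020)³) = 7300
Q = 7300 < K = 36000: net forward reaction.
J is a product, so it increases.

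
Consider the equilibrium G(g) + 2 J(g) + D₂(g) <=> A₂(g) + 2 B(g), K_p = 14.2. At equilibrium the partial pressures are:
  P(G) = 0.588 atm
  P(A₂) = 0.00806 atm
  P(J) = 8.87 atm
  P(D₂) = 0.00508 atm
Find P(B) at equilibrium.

At equilibrium, K_p = P(A₂)·P(B)² / (P(G)·P(J)²·P(D₂)) = 14.2.
(0.00806)·(P(B))² / ((0.588)·(8.87)²·(0.00508)) = 14.2
P(B)² = 414 ⇒ P(B) = 20.3 atm

P(B) = 20.3 atm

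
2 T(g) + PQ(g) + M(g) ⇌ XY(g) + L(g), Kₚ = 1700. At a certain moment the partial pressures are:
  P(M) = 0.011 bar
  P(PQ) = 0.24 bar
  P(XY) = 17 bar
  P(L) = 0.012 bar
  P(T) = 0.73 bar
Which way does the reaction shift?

Qₚ = P(XY)·P(L) / (P(T)²·P(PQ)·P(M)) = (17)·(0.012) / ((0.73)²·(0.24)·(0.011)) = 150
Qₚ = 150 < Kₚ = 1700, so the forward reaction proceeds.

toward products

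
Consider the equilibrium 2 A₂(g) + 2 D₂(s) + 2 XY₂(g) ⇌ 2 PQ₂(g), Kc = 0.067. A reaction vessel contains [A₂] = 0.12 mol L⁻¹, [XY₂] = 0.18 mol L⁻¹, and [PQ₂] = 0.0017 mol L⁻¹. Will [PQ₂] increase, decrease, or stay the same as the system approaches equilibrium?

(D₂ is a pure solid — omitted from Qc.)
Qc = [PQ₂]² / ([A₂]²·[XY₂]²) = (0.0017)² / ((0.12)²·(0.18)²) = 0.0062
Qc = 0.0062 < Kc = 0.067: net forward reaction.
PQ₂ is a product, so it increases.

increase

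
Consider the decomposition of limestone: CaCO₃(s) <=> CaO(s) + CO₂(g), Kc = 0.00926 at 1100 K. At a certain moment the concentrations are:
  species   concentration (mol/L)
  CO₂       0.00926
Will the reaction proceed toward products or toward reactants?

at equilibrium

(CaCO₃, CaO are pure solids — omitted from Qc.)
Qc = [CO₂] = 0.00926
Qc = 0.00926 = Kc, so the system is already at equilibrium.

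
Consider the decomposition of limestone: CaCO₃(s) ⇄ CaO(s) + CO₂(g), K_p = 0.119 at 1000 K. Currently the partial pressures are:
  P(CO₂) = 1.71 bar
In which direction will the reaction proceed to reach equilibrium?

(CaCO₃, CaO are pure solids — omitted from Q_p.)
Q_p = P(CO₂) = 1.71
Q_p = 1.71 > K_p = 0.119, so the reverse reaction proceeds.

to the left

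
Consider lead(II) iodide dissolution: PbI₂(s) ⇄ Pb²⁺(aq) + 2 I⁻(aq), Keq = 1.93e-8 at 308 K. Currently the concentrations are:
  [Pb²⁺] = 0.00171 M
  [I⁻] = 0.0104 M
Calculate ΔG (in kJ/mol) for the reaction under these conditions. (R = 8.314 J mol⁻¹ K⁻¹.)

ΔG = 5.79 kJ/mol

(PbI₂ is a pure solid — omitted from Q.)
Q = [Pb²⁺]·[I⁻]² = (0.00171)·(0.0104)² = 1.85e-7
ΔG = RT ln(Q/Keq) = (8.314 J mol⁻¹ K⁻¹)(308 K) × ln(1.85e-7/1.93e-8)
   = (2.561 kJ/mol)(2.260) = 5.79 kJ/mol
ΔG > 0, so the forward reaction is non-spontaneous (proceeds in reverse).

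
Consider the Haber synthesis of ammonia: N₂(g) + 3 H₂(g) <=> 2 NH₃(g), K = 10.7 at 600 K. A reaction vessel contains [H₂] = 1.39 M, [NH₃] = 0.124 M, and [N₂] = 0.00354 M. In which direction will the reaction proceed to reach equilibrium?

to the right

Q = [NH₃]² / ([N₂]·[H₂]³) = (0.124)² / ((0.00354)·(1.39)³) = 1.62
Q = 1.62 < K = 10.7, so the forward reaction proceeds.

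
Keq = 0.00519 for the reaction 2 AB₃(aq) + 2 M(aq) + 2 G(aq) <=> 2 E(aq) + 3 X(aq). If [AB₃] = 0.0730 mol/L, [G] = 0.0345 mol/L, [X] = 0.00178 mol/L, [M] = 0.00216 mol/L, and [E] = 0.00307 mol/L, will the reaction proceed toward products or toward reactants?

Q = [E]²·[X]³ / ([AB₃]²·[M]²·[G]²) = (0.00307)²·(0.00178)³ / ((0.0730)²·(0.00216)²·(0.0345)²) = 0.00180
Q = 0.00180 < Keq = 0.00519, so the forward reaction proceeds.

toward products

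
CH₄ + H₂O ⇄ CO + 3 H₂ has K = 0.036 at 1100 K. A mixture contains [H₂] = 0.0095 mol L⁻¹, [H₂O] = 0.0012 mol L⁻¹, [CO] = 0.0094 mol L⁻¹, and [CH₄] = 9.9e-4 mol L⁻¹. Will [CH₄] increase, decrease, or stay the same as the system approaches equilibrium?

Q = [CO]·[H₂]³ / ([CH₄]·[H₂O]) = (0.0094)·(0.0095)³ / ((9.9e-4)·(0.0012)) = 0.0068
Q = 0.0068 < K = 0.036: net forward reaction.
CH₄ is a reactant, so it decreases.

decrease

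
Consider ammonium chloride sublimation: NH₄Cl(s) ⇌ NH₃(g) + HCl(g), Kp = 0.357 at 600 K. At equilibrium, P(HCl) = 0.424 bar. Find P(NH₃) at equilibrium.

(NH₄Cl is a pure solid — omitted from Kp.)
At equilibrium, Kp = P(NH₃)·P(HCl) = 0.357.
(P(NH₃))·(0.424) = 0.357
P(NH₃) = 0.842 bar

P(NH₃) = 0.842 bar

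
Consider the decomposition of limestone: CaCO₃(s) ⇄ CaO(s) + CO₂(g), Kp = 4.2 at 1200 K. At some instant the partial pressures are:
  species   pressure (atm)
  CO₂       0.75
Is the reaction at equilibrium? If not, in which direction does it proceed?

toward products

(CaCO₃, CaO are pure solids — omitted from Qp.)
Qp = P(CO₂) = 0.75
Qp = 0.75 < Kp = 4.2, so the forward reaction proceeds.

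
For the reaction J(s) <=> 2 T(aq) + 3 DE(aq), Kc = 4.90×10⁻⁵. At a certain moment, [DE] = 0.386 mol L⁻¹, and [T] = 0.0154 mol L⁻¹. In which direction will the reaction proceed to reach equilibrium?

(J is a pure solid — omitted from Qc.)
Qc = [T]²·[DE]³ = (0.0154)²·(0.386)³ = 1.36×10⁻⁵
Qc = 1.36×10⁻⁵ < Kc = 4.90×10⁻⁵, so the forward reaction proceeds.

forward (toward products)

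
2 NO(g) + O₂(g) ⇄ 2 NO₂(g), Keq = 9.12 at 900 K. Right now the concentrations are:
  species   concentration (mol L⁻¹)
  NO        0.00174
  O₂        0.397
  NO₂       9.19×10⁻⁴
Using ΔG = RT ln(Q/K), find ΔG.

ΔG = -19.2 kJ/mol

Q = [NO₂]² / ([NO]²·[O₂]) = (9.19×10⁻⁴)² / ((0.00174)²·(0.397)) = 0.703
ΔG = RT ln(Q/Keq) = (8.314 J mol⁻¹ K⁻¹)(900 K) × ln(0.703/9.12)
   = (7.483 kJ/mol)(-2.563) = -19.2 kJ/mol
ΔG < 0, so the forward reaction is spontaneous (proceeds forward).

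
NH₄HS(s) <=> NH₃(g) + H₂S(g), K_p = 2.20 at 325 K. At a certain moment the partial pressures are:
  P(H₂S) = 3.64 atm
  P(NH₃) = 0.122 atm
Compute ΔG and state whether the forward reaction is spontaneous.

(NH₄HS is a pure solid — omitted from Q_p.)
Q_p = P(NH₃)·P(H₂S) = (0.122)·(3.64) = 0.444
ΔG = RT ln(Q_p/K_p) = (8.314 J mol⁻¹ K⁻¹)(325 K) × ln(0.444/2.20)
   = (2.702 kJ/mol)(-1.600) = -4.32 kJ/mol
ΔG < 0, so the forward reaction is spontaneous (proceeds forward).

ΔG = -4.32 kJ/mol; the forward reaction is spontaneous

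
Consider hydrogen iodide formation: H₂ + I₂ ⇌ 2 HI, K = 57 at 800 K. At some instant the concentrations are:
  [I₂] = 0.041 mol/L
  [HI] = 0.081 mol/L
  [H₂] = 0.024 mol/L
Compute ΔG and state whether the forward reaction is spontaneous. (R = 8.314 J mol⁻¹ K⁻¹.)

ΔG = -14.3 kJ/mol; the forward reaction is spontaneous

Q = [HI]² / ([H₂]·[I₂]) = (0.081)² / ((0.024)·(0.041)) = 6.67
ΔG = RT ln(Q/K) = (8.314 J mol⁻¹ K⁻¹)(800 K) × ln(6.67/57)
   = (6.651 kJ/mol)(-2.145) = -14.3 kJ/mol
ΔG < 0, so the forward reaction is spontaneous (proceeds forward).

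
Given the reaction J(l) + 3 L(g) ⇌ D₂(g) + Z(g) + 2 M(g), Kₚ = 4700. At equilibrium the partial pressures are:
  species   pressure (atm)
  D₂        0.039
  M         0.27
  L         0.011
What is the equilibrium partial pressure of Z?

P(Z) = 2.2 atm

(J is a pure liquid — omitted from Kₚ.)
At equilibrium, Kₚ = P(D₂)·P(Z)·P(M)² / P(L)³ = 4700.
(0.039)·(P(Z))·(0.27)² / (0.011)³ = 4700
P(Z) = 2.20 = 2.2 atm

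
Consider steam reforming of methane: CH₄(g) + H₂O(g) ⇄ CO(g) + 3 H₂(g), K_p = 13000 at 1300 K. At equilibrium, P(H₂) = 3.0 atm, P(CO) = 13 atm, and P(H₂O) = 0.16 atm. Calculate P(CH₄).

P(CH₄) = 0.17 atm

At equilibrium, K_p = P(CO)·P(H₂)³ / (P(CH₄)·P(H₂O)) = 13000.
(13)·(3.0)³ / ((P(CH₄))·(0.16)) = 13000
P(CH₄) = 0.169 = 0.17 atm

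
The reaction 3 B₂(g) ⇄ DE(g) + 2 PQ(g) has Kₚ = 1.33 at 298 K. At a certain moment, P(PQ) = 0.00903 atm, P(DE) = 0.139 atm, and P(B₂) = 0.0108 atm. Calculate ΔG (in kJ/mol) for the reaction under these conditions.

ΔG = 4.74 kJ/mol

Qₚ = P(DE)·P(PQ)² / P(B₂)³ = (0.139)·(0.00903)² / (0.0108)³ = 9.00
ΔG = RT ln(Qₚ/Kₚ) = (8.314 J mol⁻¹ K⁻¹)(298 K) × ln(9.00/1.33)
   = (2.478 kJ/mol)(1.912) = 4.74 kJ/mol
ΔG > 0, so the forward reaction is non-spontaneous (proceeds in reverse).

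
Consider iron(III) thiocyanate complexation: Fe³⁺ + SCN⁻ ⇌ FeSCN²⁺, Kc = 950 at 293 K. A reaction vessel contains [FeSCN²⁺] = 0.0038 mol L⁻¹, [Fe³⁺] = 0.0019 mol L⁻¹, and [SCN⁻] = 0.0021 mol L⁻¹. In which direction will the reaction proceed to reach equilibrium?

at equilibrium

Qc = [FeSCN²⁺] / ([Fe³⁺]·[SCN⁻]) = (0.0038) / ((0.0019)·(0.0021)) = 950
Qc = 950 = Kc, so the system is already at equilibrium.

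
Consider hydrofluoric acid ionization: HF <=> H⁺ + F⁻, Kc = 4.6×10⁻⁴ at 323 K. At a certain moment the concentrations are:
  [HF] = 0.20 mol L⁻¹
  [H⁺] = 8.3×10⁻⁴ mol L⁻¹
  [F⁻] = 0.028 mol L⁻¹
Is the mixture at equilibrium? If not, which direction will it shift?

no; Q < K, reaction proceeds forward

Qc = [H⁺]·[F⁻] / [HF] = (8.3×10⁻⁴)·(0.028) / (0.20) = 1.2×10⁻⁴
Qc = 1.2×10⁻⁴ < Kc = 4.6×10⁻⁴: net forward reaction.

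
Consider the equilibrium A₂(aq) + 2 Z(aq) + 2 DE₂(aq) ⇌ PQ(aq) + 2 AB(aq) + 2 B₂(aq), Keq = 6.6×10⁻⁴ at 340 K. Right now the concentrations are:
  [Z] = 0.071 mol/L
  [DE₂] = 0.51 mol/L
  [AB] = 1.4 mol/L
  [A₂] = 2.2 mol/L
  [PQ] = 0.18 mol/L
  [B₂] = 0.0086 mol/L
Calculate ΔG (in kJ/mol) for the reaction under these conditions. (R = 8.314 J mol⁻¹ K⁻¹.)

ΔG = 7.40 kJ/mol

Q = [PQ]·[AB]²·[B₂]² / ([A₂]·[Z]²·[DE₂]²) = (0.18)·(1.4)²·(0.0086)² / ((2.2)·(0.071)²·(0.51)²) = 0.00905
ΔG = RT ln(Q/Keq) = (8.314 J mol⁻¹ K⁻¹)(340 K) × ln(0.00905/6.6×10⁻⁴)
   = (2.827 kJ/mol)(2.618) = 7.40 kJ/mol
ΔG > 0, so the forward reaction is non-spontaneous (proceeds in reverse).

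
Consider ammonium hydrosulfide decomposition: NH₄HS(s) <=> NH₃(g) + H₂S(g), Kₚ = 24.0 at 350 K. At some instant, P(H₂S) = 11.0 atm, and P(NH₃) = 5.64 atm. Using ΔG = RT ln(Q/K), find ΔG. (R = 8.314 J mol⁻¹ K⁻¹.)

(NH₄HS is a pure solid — omitted from Qₚ.)
Qₚ = P(NH₃)·P(H₂S) = (5.64)·(11.0) = 62.0
ΔG = RT ln(Qₚ/Kₚ) = (8.314 J mol⁻¹ K⁻¹)(350 K) × ln(62.0/24.0)
   = (2.910 kJ/mol)(0.9491) = 2.76 kJ/mol
ΔG > 0, so the forward reaction is non-spontaneous (proceeds in reverse).

ΔG = 2.76 kJ/mol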